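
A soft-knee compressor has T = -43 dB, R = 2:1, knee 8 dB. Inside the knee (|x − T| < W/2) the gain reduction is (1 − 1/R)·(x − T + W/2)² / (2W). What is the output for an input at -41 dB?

x − T + W/2 = -41 − (-43) + 4 = 6.
GR = (1 − 1/2) × 6² / 16 = 0.5 × 36 / 16 = 1.125 dB.
Output = -41 − 1.125 = -42.125 dB.

-42.125 dB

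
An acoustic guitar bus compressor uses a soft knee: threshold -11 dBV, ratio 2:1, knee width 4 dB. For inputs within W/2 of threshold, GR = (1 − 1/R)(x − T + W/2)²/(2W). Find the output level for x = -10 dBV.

x − T + W/2 = -10 − (-11) + 2 = 3.
GR = (1 − 1/2) × 3² / 8 = 0.5 × 9 / 8 = 0.5625 dB.
Output = -10 − 0.5625 = -10.5625 dBV.

-10.5625 dBV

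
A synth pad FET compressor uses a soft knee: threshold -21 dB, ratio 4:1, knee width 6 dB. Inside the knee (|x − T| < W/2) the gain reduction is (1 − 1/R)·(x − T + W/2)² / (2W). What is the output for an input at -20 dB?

x − T + W/2 = -20 − (-21) + 3 = 4.
GR = (1 − 1/4) × 4² / 12 = 0.75 × 16 / 12 = 1 dB.
Output = -20 − 1 = -21 dB.

-21 dB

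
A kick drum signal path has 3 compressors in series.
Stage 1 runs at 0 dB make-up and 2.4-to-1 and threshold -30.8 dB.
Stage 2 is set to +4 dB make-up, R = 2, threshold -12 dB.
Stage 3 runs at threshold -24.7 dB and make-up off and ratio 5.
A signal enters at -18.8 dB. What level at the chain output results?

Stage 1: -18.8 dB is 12 dB over -30.8 dB; at 2.4:1 that becomes 5 dB over, giving -25.8 dB.
Stage 2: -25.8 dB is at or below the -12 dB threshold — no compression; make-up brings it to -21.8 dB.
Stage 3: 2.9 dB above -24.7 dB, reduced 5:1 to 0.58 dB above → -24.12 dB.

-24.12 dB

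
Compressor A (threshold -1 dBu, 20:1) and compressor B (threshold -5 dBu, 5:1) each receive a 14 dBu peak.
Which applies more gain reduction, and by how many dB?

B, by 0.95 dB

A: overshoot 15 dB → output overshoot 0.75 dB → GR 14.25 dB.
B: overshoot 19 dB → output overshoot 3.8 dB → GR 15.2 dB.
Difference: 0.95 dB in favour of B.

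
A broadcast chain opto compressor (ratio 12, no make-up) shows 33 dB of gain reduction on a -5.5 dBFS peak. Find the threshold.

Input is 36 dB above T (since output overshoot × R = input overshoot: (-38.5 − T)·12 = -5.5 − T gives T = -41.5 dBFS).
Check: -41.5 + (-5.5 − (-41.5))/12 = -41.5 + 3 = -38.5 dBFS. ✓

-41.5 dBFS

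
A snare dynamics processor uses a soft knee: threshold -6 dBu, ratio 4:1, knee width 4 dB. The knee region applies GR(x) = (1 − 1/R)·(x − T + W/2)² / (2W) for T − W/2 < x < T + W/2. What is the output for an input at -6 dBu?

x − T + W/2 = -6 − (-6) + 2 = 2.
GR = (1 − 1/4) × 2² / 8 = 0.75 × 4 / 8 = 0.375 dB.
Output = -6 − 0.375 = -6.375 dBu.

-6.375 dBu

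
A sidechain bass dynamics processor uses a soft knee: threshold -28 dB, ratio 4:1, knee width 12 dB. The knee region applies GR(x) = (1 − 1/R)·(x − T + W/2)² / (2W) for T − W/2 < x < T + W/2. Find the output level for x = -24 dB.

x − T + W/2 = -24 − (-28) + 6 = 10.
GR = (1 − 1/4) × 10² / 24 = 0.75 × 100 / 24 = 3.125 dB.
Output = -24 − 3.125 = -27.125 dB.

-27.125 dB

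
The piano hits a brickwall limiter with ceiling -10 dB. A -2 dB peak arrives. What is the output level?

-10 dB

A brickwall limiter is an ∞:1 compressor: any input above the ceiling is clamped to -10 dB.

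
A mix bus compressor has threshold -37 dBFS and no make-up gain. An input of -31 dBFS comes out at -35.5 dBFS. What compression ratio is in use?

4:1

Input overshoot = -31 − (-37) = 6 dB; output overshoot = -35.5 − (-37) = 1.5 dB.
Ratio = 6 / 1.5 = 4.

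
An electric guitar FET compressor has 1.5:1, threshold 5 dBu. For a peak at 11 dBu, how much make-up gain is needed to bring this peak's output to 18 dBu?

The peak compresses to 5 + 6/1.5 = 9 dBu.
To reach 18 dBu requires 18 − 9 = 9 dB of make-up.

9 dB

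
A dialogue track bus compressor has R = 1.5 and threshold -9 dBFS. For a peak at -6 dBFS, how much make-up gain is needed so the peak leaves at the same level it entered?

Overshoot 3 dB → 3/1.5 = 2 dB after compression, so the compressed level is -9 + 2 = -7 dBFS.
Make-up = target − compressed = -6 − (-7) = 1 dB.

1 dB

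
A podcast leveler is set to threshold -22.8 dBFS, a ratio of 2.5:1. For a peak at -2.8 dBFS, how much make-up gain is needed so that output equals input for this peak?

Overshoot 20 dB → 20/2.5 = 8 dB after compression, so the compressed level is -22.8 + 8 = -14.8 dBFS.
Make-up = target − compressed = -2.8 − (-14.8) = 12 dB.

12 dB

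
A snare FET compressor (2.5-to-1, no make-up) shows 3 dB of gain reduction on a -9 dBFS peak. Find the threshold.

-14 dBFS

Let T be the threshold. Output overshoot = (input overshoot)/R, so -12 − T = (-9 − T)/2.5.
2.5·(-12 − T) = -9 − T → 1.5·T = -30 − (-9) = -21.
T = -21/1.5 = -14 dBFS.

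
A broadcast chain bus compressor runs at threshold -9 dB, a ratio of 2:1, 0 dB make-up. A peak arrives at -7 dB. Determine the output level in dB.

-8 dB

Overshoot: -7 − (-9) = 2 dB.
The 2 dB excess becomes 1 dB after 2:1 reduction.
That puts the output at -8 dB.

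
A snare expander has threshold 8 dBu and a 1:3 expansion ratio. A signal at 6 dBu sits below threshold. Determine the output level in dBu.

Undershoot = 8 − 6 = 2 dB.
At 1:3, that expands to 6 dB under threshold.
Output = 8 − 6 = 2 dBu.

2 dBu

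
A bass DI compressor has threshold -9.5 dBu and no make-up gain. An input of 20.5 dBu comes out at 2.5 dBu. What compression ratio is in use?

Input overshoot = 20.5 − (-9.5) = 30 dB; output overshoot = 2.5 − (-9.5) = 12 dB.
Ratio = 30 / 12 = 2.5.

2.5:1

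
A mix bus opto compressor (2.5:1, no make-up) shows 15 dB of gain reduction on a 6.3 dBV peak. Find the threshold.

-18.7 dBV

Input is 25 dB above T (since output overshoot × R = input overshoot: (-8.7 − T)·2.5 = 6.3 − T gives T = -18.7 dBV).
Check: -18.7 + (6.3 − (-18.7))/2.5 = -18.7 + 10 = -8.7 dBV. ✓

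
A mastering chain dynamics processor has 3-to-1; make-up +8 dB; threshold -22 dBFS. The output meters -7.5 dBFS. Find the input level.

Before make-up, the level was -7.5 − 8 = -15.5 dBFS.
Post-compression overshoot = -15.5 − (-22) = 6.5 dB.
Input overshoot = R × output overshoot = 19.5 dB → input = -22 + 19.5 = -2.5 dBFS.

-2.5 dBFS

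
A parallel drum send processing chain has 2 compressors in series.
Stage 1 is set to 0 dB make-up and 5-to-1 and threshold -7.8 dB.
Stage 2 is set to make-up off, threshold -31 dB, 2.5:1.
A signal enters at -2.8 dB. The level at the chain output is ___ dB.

Stage 1: overshoot 5 dB → 5/5 = 1 dB → -6.8 dB.
Stage 2: -6.8 dB is 24.2 dB over -31 dB; at 2.5:1 that becomes 9.68 dB over, giving -21.32 dB.

-21.32 dB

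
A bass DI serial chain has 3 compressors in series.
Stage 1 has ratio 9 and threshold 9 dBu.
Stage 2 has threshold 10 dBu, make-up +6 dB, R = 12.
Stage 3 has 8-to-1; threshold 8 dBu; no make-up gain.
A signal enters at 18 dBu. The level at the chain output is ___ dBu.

Stage 1: 18 dBu is 9 dB over 9 dBu; at 9:1 that becomes 1 dB over, giving 10 dBu.
Stage 2: 10 dBu ≤ 10 dBu, so stage 2 doesn't engage; make-up brings it to 16 dBu.
Stage 3: 16 dBu is 8 dB over 8 dBu; at 8:1 that becomes 1 dB over, giving 9 dBu.

9 dBu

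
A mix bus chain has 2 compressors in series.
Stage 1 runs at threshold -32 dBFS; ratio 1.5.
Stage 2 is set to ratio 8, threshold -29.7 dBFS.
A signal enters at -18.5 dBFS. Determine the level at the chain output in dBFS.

-28.8625 dBFS

Stage 1: 13.5 dB above -32 dBFS, reduced 1.5:1 to 9 dB above → -23 dBFS.
Stage 2: -23 dBFS is 6.7 dB over -29.7 dBFS; at 8:1 that becomes 0.8375 dB over, giving -28.8625 dBFS.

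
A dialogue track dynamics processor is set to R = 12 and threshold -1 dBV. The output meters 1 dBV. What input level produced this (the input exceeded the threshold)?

Post-compression overshoot = 1 − (-1) = 2 dB.
Input overshoot = R × output overshoot = 24 dB → input = -1 + 24 = 23 dBV.

23 dBV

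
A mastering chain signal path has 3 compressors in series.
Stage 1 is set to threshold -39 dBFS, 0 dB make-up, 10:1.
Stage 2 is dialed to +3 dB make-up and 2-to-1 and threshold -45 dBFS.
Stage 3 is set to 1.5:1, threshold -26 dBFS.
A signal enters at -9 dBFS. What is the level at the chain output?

-37.5 dBFS

Stage 1: 30 dB above -39 dBFS, reduced 10:1 to 3 dB above → -36 dBFS.
Stage 2: overshoot 9 dB → 9/2 = 4.5 dB → -40.5 dBFS; +3 dB make-up → -37.5 dBFS.
Stage 3: below threshold (-37.5 ≤ -26); passes unchanged; output -37.5 dBFS.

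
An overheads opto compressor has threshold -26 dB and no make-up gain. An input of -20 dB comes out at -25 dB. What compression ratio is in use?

Input overshoot = -20 − (-26) = 6 dB; output overshoot = -25 − (-26) = 1 dB.
Ratio = 6 / 1 = 6.

6:1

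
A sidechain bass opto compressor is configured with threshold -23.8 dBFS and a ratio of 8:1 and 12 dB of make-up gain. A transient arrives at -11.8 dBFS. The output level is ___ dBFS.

-11.8 dBFS sits 12 dB over threshold.
At 8:1 the overshoot is divided by 8, leaving 1.5 dB above threshold.
That puts the output at -22.3 dBFS; make-up adds 12 dB, giving -10.3 dBFS.

-10.3 dBFS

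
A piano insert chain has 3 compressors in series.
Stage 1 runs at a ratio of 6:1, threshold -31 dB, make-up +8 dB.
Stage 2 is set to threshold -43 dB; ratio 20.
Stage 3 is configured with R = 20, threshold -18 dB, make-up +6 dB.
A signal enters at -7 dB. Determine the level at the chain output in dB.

-35.8 dB

Stage 1: -7 dB is 24 dB over -31 dB; at 6:1 that becomes 4 dB over, giving -27 dB; +8 dB make-up → -19 dB.
Stage 2: overshoot 24 dB → 24/20 = 1.2 dB → -41.8 dB.
Stage 3: below threshold (-41.8 ≤ -18); passes unchanged; make-up brings it to -35.8 dB.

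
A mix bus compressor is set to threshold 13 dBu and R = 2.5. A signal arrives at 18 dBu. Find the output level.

18 dBu sits 5 dB over threshold.
2.5:1 compression reduces that to 5/2.5 = 2 dB over.
That puts the output at 15 dBu.

15 dBu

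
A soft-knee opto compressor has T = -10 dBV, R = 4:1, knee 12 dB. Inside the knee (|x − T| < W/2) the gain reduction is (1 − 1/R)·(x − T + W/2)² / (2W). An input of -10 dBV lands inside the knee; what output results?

x − T + W/2 = -10 − (-10) + 6 = 6.
GR = (1 − 1/4) × 6² / 24 = 0.75 × 36 / 24 = 1.125 dB.
Output = -10 − 1.125 = -11.125 dBV.

-11.125 dBV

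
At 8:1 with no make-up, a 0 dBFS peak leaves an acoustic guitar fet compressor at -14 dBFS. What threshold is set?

-16 dBFS

Let T be the threshold. Output overshoot = (input overshoot)/R, so -14 − T = (0 − T)/8.
8·(-14 − T) = 0 − T → 7·T = -112 − 0 = -112.
T = -112/7 = -16 dBFS.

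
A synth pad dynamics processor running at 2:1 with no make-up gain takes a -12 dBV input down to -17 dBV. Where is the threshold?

-22 dBV

Input is 10 dB above T (since output overshoot × R = input overshoot: (-17 − T)·2 = -12 − T gives T = -22 dBV).
Check: -22 + (-12 − (-22))/2 = -22 + 5 = -17 dBV. ✓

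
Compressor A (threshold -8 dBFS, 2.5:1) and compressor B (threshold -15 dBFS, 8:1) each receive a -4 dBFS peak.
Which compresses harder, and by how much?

B, by 7.225 dB

A: 4 dB over, compressed to 1.6 dB over, so 2.4 dB of GR.
B: 11 dB over, compressed to 1.375 dB over, so 9.625 dB of GR.
B reduces 7.225 dB more.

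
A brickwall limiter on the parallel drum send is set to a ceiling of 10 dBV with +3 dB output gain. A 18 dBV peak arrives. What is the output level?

The limiter clamps the peak to its 10 dBV ceiling.
Output gain then adds 3 dB: 10 + 3 = 13 dBV.

13 dBV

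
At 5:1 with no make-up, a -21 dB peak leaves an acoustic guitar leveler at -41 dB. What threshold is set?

-46 dB

Input is 25 dB above T (since output overshoot × R = input overshoot: (-41 − T)·5 = -21 − T gives T = -46 dB).
Check: -46 + (-21 − (-46))/5 = -46 + 5 = -41 dB. ✓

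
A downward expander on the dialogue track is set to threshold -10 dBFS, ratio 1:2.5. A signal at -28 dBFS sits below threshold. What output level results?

-55 dBFS

Undershoot = (-10) − (-28) = 18 dB.
At 1:2.5, that expands to 45 dB under threshold.
Output = -10 − 45 = -55 dBFS.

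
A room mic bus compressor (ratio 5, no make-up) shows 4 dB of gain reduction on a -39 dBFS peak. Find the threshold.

-44 dBFS

Let T be the threshold. Output overshoot = (input overshoot)/R, so -43 − T = (-39 − T)/5.
5·(-43 − T) = -39 − T → 4·T = -215 − (-39) = -176.
T = -176/4 = -44 dBFS.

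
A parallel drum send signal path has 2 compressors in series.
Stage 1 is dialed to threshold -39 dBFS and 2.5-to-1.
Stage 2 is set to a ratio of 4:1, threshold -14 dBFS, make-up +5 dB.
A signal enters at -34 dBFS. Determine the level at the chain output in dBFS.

Stage 1: -34 dBFS is 5 dB over -39 dBFS; at 2.5:1 that becomes 2 dB over, giving -37 dBFS.
Stage 2: below threshold (-37 ≤ -14); passes unchanged; make-up brings it to -32 dBFS.

-32 dBFS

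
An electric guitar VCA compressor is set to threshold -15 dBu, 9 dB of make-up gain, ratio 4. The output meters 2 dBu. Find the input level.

17 dBu

Remove make-up: 2 − 9 = -7 dBu.
The compressed level sits -7 − (-15) = 8 dB over threshold.
Before 4:1 compression the overshoot was 8 × 4 = 32 dB, so input = -15 + 32 = 17 dBu.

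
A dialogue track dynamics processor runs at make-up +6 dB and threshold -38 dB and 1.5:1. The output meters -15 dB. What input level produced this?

-12.5 dB

Before make-up, the level was -15 − 6 = -21 dB.
That's 17 dB above the -38 dB threshold.
Undo the ratio: input overshoot = 17 × 1.5 = 25.5 dB, giving input = -12.5 dB.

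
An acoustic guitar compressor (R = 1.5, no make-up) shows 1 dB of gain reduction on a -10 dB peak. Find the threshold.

Gain reduction = -10 − (-11) = 1 dB; output overshoot = GR / (R − 1) = 1 / 0.5 = 2 dB.
Threshold = output − output overshoot = -11 − 2 = -13 dB.

-13 dB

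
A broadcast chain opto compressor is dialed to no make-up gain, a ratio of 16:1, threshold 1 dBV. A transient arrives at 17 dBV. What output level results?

2 dBV

The input is 16 dB above the 1 dBV threshold.
The 16 dB excess becomes 1 dB after 16:1 reduction.
So the level is 1 + 1 = 2 dBV.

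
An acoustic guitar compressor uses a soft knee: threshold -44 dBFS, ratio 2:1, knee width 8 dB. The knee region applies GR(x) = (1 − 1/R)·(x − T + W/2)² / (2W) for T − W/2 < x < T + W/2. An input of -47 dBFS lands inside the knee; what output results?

-47.03125 dBFS

x − T + W/2 = -47 − (-44) + 4 = 1.
GR = (1 − 1/2) × 1² / 16 = 0.5 × 1 / 16 = 0.03125 dB.
Output = -47 − 0.03125 = -47.03125 dBFS.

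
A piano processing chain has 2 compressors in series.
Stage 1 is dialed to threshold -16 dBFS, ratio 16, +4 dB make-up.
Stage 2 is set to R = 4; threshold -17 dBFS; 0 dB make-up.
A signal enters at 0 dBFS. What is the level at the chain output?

Stage 1: 0 dBFS is 16 dB over -16 dBFS; at 16:1 that becomes 1 dB over, giving -15 dBFS; +4 dB make-up → -11 dBFS.
Stage 2: overshoot 6 dB → 6/4 = 1.5 dB → -15.5 dBFS.

-15.5 dBFS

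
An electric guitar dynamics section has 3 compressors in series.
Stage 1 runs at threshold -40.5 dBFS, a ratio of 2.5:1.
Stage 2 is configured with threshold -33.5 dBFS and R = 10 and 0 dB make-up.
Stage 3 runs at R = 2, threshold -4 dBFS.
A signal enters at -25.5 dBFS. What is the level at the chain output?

-34.5 dBFS

Stage 1: overshoot 15 dB → 15/2.5 = 6 dB → -34.5 dBFS.
Stage 2: below threshold (-34.5 ≤ -33.5); passes unchanged; output -34.5 dBFS.
Stage 3: -34.5 dBFS ≤ -4 dBFS, so stage 3 doesn't engage; output -34.5 dBFS.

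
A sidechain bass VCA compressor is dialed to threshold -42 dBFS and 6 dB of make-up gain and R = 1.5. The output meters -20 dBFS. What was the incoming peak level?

-18 dBFS

Stripping the +6 dB make-up gives -26 dBFS at the gain stage.
Post-compression overshoot = -26 − (-42) = 16 dB.
Before 1.5:1 compression the overshoot was 16 × 1.5 = 24 dB, so input = -42 + 24 = -18 dBFS.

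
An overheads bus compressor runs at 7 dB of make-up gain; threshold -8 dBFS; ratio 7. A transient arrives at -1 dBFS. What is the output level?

-1 dBFS sits 7 dB over threshold.
7:1 compression reduces that to 7/7 = 1 dB over.
So the level is -8 + 1 = -7 dBFS; make-up adds 7 dB, giving 0 dBFS.

0 dBFS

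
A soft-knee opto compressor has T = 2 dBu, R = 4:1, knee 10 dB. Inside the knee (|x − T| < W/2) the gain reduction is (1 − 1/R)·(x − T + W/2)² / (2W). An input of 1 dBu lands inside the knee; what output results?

x − T + W/2 = 1 − 2 + 5 = 4.
GR = (1 − 1/4) × 4² / 20 = 0.75 × 16 / 20 = 0.6 dB.
Output = 1 − 0.6 = 0.4 dBu.

0.4 dBu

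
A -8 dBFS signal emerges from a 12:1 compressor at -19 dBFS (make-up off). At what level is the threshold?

-20 dBFS

Gain reduction = -8 − (-19) = 11 dB; output overshoot = GR / (R − 1) = 11 / 11 = 1 dB.
Threshold = output − output overshoot = -19 − 1 = -20 dBFS.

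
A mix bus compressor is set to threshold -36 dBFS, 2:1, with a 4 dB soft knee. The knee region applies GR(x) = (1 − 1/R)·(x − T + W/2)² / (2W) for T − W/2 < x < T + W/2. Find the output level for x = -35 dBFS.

x − T + W/2 = -35 − (-36) + 2 = 3.
GR = (1 − 1/2) × 3² / 8 = 0.5 × 9 / 8 = 0.5625 dB.
Output = -35 − 0.5625 = -35.5625 dBFS.

-35.5625 dBFS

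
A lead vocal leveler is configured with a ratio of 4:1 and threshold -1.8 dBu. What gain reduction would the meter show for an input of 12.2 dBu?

10.5 dB

Overshoot = 12.2 − (-1.8) = 14 dB.
A 4:1 ratio leaves 3.5 dB of that excess.
Gain reduction = 14 − 3.5 = 10.5 dB.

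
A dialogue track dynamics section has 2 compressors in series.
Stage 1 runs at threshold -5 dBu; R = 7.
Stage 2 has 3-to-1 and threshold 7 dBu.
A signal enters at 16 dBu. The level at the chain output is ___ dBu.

Stage 1: overshoot 21 dB → 21/7 = 3 dB → -2 dBu.
Stage 2: -2 dBu ≤ 7 dBu, so stage 2 doesn't engage; output -2 dBu.

-2 dBu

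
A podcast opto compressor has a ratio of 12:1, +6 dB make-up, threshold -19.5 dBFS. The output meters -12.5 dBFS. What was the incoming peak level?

-7.5 dBFS

Before make-up, the level was -12.5 − 6 = -18.5 dBFS.
Post-compression overshoot = -18.5 − (-19.5) = 1 dB.
Undo the ratio: input overshoot = 1 × 12 = 12 dB, giving input = -7.5 dBFS.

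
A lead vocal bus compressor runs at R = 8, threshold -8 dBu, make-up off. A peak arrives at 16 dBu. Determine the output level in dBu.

-5 dBu

Overshoot: 16 − (-8) = 24 dB.
The 24 dB excess becomes 3 dB after 8:1 reduction.
So the level is -8 + 3 = -5 dBu.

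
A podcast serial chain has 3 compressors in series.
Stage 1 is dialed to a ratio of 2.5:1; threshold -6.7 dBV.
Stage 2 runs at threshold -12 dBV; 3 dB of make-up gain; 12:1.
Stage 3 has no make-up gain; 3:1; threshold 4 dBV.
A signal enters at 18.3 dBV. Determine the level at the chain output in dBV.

Stage 1: 18.3 dBV is 25 dB over -6.7 dBV; at 2.5:1 that becomes 10 dB over, giving 3.3 dBV.
Stage 2: 3.3 dBV is 15.3 dB over -12 dBV; at 12:1 that becomes 1.275 dB over, giving -10.725 dBV; +3 dB make-up → -7.725 dBV.
Stage 3: below threshold (-7.725 ≤ 4); passes unchanged; output -7.725 dBV.

-7.725 dBV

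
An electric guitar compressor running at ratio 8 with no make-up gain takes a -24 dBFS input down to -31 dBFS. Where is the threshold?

Let T be the threshold. Output overshoot = (input overshoot)/R, so -31 − T = (-24 − T)/8.
8·(-31 − T) = -24 − T → 7·T = -248 − (-24) = -224.
T = -224/7 = -32 dBFS.

-32 dBFS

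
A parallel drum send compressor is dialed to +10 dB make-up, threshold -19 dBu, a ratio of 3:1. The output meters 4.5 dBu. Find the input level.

Remove make-up: 4.5 − 10 = -5.5 dBu.
Post-compression overshoot = -5.5 − (-19) = 13.5 dB.
Before 3:1 compression the overshoot was 13.5 × 3 = 40.5 dB, so input = -19 + 40.5 = 21.5 dBu.

21.5 dBu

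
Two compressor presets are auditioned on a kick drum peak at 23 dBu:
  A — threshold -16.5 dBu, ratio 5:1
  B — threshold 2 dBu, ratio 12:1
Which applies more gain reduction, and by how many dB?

A: overshoot 39.5 dB → output overshoot 7.9 dB → GR 31.6 dB.
B: overshoot 21 dB → output overshoot 1.75 dB → GR 19.25 dB.
A reduces 12.35 dB more.

A, by 12.35 dB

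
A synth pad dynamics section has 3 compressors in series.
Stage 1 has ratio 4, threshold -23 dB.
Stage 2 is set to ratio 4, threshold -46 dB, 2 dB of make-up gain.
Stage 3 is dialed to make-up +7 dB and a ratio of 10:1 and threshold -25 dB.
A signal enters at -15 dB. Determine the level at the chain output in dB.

-30.75 dB

Stage 1: overshoot 8 dB → 8/4 = 2 dB → -21 dB.
Stage 2: overshoot 25 dB → 25/4 = 6.25 dB → -39.75 dB; +2 dB make-up → -37.75 dB.
Stage 3: -37.75 dB is at or below the -25 dB threshold — no compression; make-up brings it to -30.75 dB.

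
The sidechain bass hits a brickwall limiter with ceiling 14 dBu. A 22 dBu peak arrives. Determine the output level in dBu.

14 dBu

A brickwall limiter is an ∞:1 compressor: any input above the ceiling is clamped to 14 dBu.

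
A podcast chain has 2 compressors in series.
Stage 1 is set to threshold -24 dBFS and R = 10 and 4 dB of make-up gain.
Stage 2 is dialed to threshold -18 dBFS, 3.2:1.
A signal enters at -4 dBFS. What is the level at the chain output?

-18 dBFS

Stage 1: overshoot 20 dB → 20/10 = 2 dB → -22 dBFS; +4 dB make-up → -18 dBFS.
Stage 2: -18 dBFS is at or below the -18 dBFS threshold — no compression; output -18 dBFS.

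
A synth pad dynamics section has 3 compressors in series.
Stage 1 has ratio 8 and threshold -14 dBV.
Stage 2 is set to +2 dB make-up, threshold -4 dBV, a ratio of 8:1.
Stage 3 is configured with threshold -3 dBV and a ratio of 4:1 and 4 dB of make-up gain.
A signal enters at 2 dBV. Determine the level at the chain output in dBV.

Stage 1: 16 dB above -14 dBV, reduced 8:1 to 2 dB above → -12 dBV.
Stage 2: -12 dBV ≤ -4 dBV, so stage 2 doesn't engage; make-up brings it to -10 dBV.
Stage 3: below threshold (-10 ≤ -3); passes unchanged; make-up brings it to -6 dBV.

-6 dBV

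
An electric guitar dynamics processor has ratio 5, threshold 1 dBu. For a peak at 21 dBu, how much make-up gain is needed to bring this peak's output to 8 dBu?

3 dB

Overshoot 20 dB → 20/5 = 4 dB after compression, so the compressed level is 1 + 4 = 5 dBu.
Make-up = target − compressed = 8 − 5 = 3 dB.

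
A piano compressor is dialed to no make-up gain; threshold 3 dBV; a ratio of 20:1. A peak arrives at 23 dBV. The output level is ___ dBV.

23 dBV sits 20 dB over threshold.
20:1 compression reduces that to 20/20 = 1 dB over.
So the level is 3 + 1 = 4 dBV.

4 dBV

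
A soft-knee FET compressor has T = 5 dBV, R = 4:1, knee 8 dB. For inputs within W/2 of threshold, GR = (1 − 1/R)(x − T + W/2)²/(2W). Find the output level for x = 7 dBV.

x − T + W/2 = 7 − 5 + 4 = 6.
GR = (1 − 1/4) × 6² / 16 = 0.75 × 36 / 16 = 1.6875 dB.
Output = 7 − 1.6875 = 5.3125 dBV.

5.3125 dBV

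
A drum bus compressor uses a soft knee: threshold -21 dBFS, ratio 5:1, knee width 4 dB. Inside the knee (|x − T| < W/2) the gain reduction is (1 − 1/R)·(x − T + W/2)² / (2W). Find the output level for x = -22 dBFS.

x − T + W/2 = -22 − (-21) + 2 = 1.
GR = (1 − 1/5) × 1² / 8 = 0.8 × 1 / 8 = 0.1 dB.
Output = -22 − 0.1 = -22.1 dBFS.

-22.1 dBFS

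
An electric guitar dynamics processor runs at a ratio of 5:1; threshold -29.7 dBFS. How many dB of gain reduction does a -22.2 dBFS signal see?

Overshoot = -22.2 − (-29.7) = 7.5 dB.
At 5:1, output sits 7.5/5 = 1.5 dB above threshold.
GR = overshoot in − overshoot out = 7.5 − 1.5 = 6 dB.

6 dB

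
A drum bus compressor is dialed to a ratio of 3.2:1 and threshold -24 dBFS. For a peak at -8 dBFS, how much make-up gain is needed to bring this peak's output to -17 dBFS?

2 dB

Overshoot 16 dB → 16/3.2 = 5 dB after compression, so the compressed level is -24 + 5 = -19 dBFS.
Make-up = target − compressed = -17 − (-19) = 2 dB.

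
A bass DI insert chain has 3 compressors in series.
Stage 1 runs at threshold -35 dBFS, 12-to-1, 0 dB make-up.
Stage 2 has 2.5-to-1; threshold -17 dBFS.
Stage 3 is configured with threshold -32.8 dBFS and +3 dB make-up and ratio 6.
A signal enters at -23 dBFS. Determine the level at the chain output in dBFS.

-31 dBFS

Stage 1: overshoot 12 dB → 12/12 = 1 dB → -34 dBFS.
Stage 2: below threshold (-34 ≤ -17); passes unchanged; output -34 dBFS.
Stage 3: -34 dBFS ≤ -32.8 dBFS, so stage 3 doesn't engage; make-up brings it to -31 dBFS.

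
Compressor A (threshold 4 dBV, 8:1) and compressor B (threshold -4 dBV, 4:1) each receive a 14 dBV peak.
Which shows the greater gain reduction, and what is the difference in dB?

B, by 4.75 dB

A: overshoot 10 dB → output overshoot 1.25 dB → GR 8.75 dB.
B: overshoot 18 dB → output overshoot 4.5 dB → GR 13.5 dB.
B applies 4.75 dB more gain reduction.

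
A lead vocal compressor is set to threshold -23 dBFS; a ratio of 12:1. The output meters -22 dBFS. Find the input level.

That's 1 dB above the -23 dBFS threshold.
Before 12:1 compression the overshoot was 1 × 12 = 12 dB, so input = -23 + 12 = -11 dBFS.

-11 dBFS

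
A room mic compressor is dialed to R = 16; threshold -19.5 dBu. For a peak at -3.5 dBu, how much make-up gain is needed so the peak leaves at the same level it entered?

The peak compresses to -19.5 + 16/16 = -18.5 dBu.
To reach -3.5 dBu requires -3.5 − (-18.5) = 15 dB of make-up.

15 dB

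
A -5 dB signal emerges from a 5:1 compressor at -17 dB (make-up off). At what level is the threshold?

-20 dB

Input is 15 dB above T (since output overshoot × R = input overshoot: (-17 − T)·5 = -5 − T gives T = -20 dB).
Check: -20 + (-5 − (-20))/5 = -20 + 3 = -17 dB. ✓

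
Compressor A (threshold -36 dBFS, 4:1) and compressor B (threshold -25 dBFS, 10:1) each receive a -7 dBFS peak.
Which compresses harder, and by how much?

A: GR = 29 − 29/4 = 21.75 dB.
B: GR = 18 − 18/10 = 16.2 dB.
A applies 5.55 dB more gain reduction.

A, by 5.55 dB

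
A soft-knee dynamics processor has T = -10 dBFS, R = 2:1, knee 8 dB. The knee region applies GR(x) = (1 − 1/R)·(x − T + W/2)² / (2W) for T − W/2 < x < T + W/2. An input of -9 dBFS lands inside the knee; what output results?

x − T + W/2 = -9 − (-10) + 4 = 5.
GR = (1 − 1/2) × 5² / 16 = 0.5 × 25 / 16 = 0.78125 dB.
Output = -9 − 0.78125 = -9.78125 dBFS.

-9.78125 dBFS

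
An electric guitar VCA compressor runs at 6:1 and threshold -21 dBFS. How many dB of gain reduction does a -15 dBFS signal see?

5 dB

The signal is 6 dB above threshold.
At 6:1, output sits 6/6 = 1 dB above threshold.
GR = overshoot in − overshoot out = 6 − 1 = 5 dB.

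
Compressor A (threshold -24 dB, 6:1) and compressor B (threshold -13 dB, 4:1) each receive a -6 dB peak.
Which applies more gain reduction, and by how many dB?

A, by 9.75 dB

A: overshoot 18 dB → output overshoot 3 dB → GR 15 dB.
B: overshoot 7 dB → output overshoot 1.75 dB → GR 5.25 dB.
A reduces 9.75 dB more.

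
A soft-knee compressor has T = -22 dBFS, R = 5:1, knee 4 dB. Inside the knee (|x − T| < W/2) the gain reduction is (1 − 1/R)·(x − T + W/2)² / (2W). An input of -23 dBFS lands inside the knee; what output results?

-23.1 dBFS

x − T + W/2 = -23 − (-22) + 2 = 1.
GR = (1 − 1/5) × 1² / 8 = 0.8 × 1 / 8 = 0.1 dB.
Output = -23 − 0.1 = -23.1 dBFS.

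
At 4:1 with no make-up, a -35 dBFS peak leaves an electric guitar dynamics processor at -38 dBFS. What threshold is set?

-39 dBFS

Gain reduction = -35 − (-38) = 3 dB; output overshoot = GR / (R − 1) = 3 / 3 = 1 dB.
Threshold = output − output overshoot = -38 − 1 = -39 dBFS.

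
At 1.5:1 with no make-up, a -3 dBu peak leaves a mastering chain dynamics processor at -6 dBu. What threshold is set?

-12 dBu

Input is 9 dB above T (since output overshoot × R = input overshoot: (-6 − T)·1.5 = -3 − T gives T = -12 dBu).
Check: -12 + (-3 − (-12))/1.5 = -12 + 6 = -6 dBu. ✓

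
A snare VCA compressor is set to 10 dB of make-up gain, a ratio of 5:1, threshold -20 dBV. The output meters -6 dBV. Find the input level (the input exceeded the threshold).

0 dBV

Stripping the +10 dB make-up gives -16 dBV at the gain stage.
The compressed level sits -16 − (-20) = 4 dB over threshold.
Input overshoot = R × output overshoot = 20 dB → input = -20 + 20 = 0 dBV.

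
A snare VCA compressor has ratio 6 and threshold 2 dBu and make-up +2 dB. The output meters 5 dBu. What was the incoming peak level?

8 dBu

Remove make-up: 5 − 2 = 3 dBu.
The compressed level sits 3 − 2 = 1 dB over threshold.
Before 6:1 compression the overshoot was 1 × 6 = 6 dB, so input = 2 + 6 = 8 dBu.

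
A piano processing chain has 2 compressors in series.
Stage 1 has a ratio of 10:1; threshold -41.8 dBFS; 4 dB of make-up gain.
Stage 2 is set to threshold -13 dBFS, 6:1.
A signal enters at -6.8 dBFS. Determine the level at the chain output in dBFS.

Stage 1: overshoot 35 dB → 35/10 = 3.5 dB → -38.3 dBFS; +4 dB make-up → -34.3 dBFS.
Stage 2: -34.3 dBFS ≤ -13 dBFS, so stage 2 doesn't engage; output -34.3 dBFS.

-34.3 dBFS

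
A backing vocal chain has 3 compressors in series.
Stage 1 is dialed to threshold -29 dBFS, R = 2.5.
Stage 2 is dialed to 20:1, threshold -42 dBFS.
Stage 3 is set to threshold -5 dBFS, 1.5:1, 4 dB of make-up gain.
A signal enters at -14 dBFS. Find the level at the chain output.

-37.05 dBFS

Stage 1: -14 dBFS is 15 dB over -29 dBFS; at 2.5:1 that becomes 6 dB over, giving -23 dBFS.
Stage 2: overshoot 19 dB → 19/20 = 0.95 dB → -41.05 dBFS.
Stage 3: below threshold (-41.05 ≤ -5); passes unchanged; make-up brings it to -37.05 dBFS.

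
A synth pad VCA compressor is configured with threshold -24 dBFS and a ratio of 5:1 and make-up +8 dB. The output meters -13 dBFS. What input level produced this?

Remove make-up: -13 − 8 = -21 dBFS.
The compressed level sits -21 − (-24) = 3 dB over threshold.
Input overshoot = R × output overshoot = 15 dB → input = -24 + 15 = -9 dBFS.

-9 dBFS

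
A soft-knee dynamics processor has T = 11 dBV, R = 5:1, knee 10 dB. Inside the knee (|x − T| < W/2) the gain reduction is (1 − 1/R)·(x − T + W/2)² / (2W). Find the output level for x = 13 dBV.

x − T + W/2 = 13 − 11 + 5 = 7.
GR = (1 − 1/5) × 7² / 20 = 0.8 × 49 / 20 = 1.96 dB.
Output = 13 − 1.96 = 11.04 dBV.

11.04 dBV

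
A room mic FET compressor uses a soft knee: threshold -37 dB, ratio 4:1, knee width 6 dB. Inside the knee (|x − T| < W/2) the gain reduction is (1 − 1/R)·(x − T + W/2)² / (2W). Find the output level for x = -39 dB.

-39.0625 dB

x − T + W/2 = -39 − (-37) + 3 = 1.
GR = (1 − 1/4) × 1² / 12 = 0.75 × 1 / 12 = 0.0625 dB.
Output = -39 − 0.0625 = -39.0625 dB.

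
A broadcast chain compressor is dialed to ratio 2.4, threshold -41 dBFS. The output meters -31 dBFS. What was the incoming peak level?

Post-compression overshoot = -31 − (-41) = 10 dB.
Before 2.4:1 compression the overshoot was 10 × 2.4 = 24 dB, so input = -41 + 24 = -17 dBFS.

-17 dBFS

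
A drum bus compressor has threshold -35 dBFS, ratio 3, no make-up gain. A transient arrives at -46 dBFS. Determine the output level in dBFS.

-46 dBFS

-46 dBFS is 11 dB below the -35 dBFS threshold, so no gain reduction is applied.
Output = input = -46 dBFS.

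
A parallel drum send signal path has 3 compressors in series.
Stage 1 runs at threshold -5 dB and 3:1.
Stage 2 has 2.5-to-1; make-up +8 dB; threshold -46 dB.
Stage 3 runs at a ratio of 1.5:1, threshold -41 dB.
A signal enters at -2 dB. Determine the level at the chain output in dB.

Stage 1: -2 dB is 3 dB over -5 dB; at 3:1 that becomes 1 dB over, giving -4 dB.
Stage 2: overshoot 42 dB → 42/2.5 = 16.8 dB → -29.2 dB; +8 dB make-up → -21.2 dB.
Stage 3: overshoot 19.8 dB → 19.8/1.5 = 13.2 dB → -27.8 dB.

-27.8 dB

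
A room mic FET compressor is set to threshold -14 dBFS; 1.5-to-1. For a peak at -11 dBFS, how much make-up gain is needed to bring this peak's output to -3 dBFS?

9 dB

The peak compresses to -14 + 3/1.5 = -12 dBFS.
To reach -3 dBFS requires -3 − (-12) = 9 dB of make-up.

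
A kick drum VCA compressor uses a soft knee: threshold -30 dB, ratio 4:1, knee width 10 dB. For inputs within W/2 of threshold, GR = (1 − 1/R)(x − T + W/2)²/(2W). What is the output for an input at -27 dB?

x − T + W/2 = -27 − (-30) + 5 = 8.
GR = (1 − 1/4) × 8² / 20 = 0.75 × 64 / 20 = 2.4 dB.
Output = -27 − 2.4 = -29.4 dB.

-29.4 dB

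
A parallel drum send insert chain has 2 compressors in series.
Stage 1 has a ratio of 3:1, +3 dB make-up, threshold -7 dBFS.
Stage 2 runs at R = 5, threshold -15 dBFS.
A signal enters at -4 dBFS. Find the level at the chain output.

-12.6 dBFS

Stage 1: -4 dBFS is 3 dB over -7 dBFS; at 3:1 that becomes 1 dB over, giving -6 dBFS; +3 dB make-up → -3 dBFS.
Stage 2: overshoot 12 dB → 12/5 = 2.4 dB → -12.6 dBFS.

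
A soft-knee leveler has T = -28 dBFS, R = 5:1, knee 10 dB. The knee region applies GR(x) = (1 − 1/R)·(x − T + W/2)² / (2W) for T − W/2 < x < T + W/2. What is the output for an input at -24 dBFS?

-27.24 dBFS

x − T + W/2 = -24 − (-28) + 5 = 9.
GR = (1 − 1/5) × 9² / 20 = 0.8 × 81 / 20 = 3.24 dB.
Output = -24 − 3.24 = -27.24 dBFS.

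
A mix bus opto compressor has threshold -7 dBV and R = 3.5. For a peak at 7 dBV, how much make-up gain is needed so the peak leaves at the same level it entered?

Overshoot 14 dB → 14/3.5 = 4 dB after compression, so the compressed level is -7 + 4 = -3 dBV.
Make-up = target − compressed = 7 − (-3) = 10 dB.

10 dB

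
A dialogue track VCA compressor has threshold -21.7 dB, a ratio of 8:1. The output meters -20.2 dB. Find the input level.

-9.7 dB

Post-compression overshoot = -20.2 − (-21.7) = 1.5 dB.
Before 8:1 compression the overshoot was 1.5 × 8 = 12 dB, so input = -21.7 + 12 = -9.7 dB.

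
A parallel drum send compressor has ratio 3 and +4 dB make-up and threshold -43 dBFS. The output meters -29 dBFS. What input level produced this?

Remove make-up: -29 − 4 = -33 dBFS.
The compressed level sits -33 − (-43) = 10 dB over threshold.
Input overshoot = R × output overshoot = 30 dB → input = -43 + 30 = -13 dBFS.

-13 dBFS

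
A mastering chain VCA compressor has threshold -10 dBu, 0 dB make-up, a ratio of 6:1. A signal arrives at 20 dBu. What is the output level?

Overshoot: 20 − (-10) = 30 dB.
6:1 compression reduces that to 30/6 = 5 dB over.
So the level is -10 + 5 = -5 dBu.

-5 dBu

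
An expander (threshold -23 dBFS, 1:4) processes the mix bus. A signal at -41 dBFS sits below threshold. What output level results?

Undershoot = (-23) − (-41) = 18 dB.
At 1:4, that expands to 72 dB under threshold.
Output = -23 − 72 = -95 dBFS.

-95 dBFS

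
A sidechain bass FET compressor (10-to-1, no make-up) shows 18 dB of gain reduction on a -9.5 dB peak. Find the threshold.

Gain reduction = -9.5 − (-27.5) = 18 dB; output overshoot = GR / (R − 1) = 18 / 9 = 2 dB.
Threshold = output − output overshoot = -27.5 − 2 = -29.5 dB.

-29.5 dB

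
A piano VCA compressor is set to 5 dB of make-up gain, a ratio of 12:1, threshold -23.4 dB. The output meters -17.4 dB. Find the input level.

Before make-up, the level was -17.4 − 5 = -22.4 dB.
That's 1 dB above the -23.4 dB threshold.
Before 12:1 compression the overshoot was 1 × 12 = 12 dB, so input = -23.4 + 12 = -11.4 dB.

-11.4 dB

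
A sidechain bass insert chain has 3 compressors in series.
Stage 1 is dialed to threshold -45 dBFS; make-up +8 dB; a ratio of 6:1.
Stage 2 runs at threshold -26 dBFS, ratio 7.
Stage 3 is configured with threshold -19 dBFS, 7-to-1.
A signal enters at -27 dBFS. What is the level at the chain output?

-34 dBFS

Stage 1: -27 dBFS is 18 dB over -45 dBFS; at 6:1 that becomes 3 dB over, giving -42 dBFS; +8 dB make-up → -34 dBFS.
Stage 2: below threshold (-34 ≤ -26); passes unchanged; output -34 dBFS.
Stage 3: below threshold (-34 ≤ -19); passes unchanged; output -34 dBFS.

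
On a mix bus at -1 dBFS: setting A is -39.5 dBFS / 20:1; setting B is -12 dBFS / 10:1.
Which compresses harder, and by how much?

A, by 26.675 dB

A: GR = 38.5 − 38.5/20 = 36.575 dB.
B: GR = 11 − 11/10 = 9.9 dB.
A reduces 26.675 dB more.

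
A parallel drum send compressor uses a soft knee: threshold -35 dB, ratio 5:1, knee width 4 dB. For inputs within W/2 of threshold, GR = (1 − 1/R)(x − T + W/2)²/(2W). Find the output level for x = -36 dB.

x − T + W/2 = -36 − (-35) + 2 = 1.
GR = (1 − 1/5) × 1² / 8 = 0.8 × 1 / 8 = 0.1 dB.
Output = -36 − 0.1 = -36.1 dB.

-36.1 dB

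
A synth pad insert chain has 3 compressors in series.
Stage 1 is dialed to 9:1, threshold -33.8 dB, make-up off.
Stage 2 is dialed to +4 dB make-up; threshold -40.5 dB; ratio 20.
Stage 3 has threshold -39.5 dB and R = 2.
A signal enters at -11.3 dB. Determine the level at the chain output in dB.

-37.77 dB

Stage 1: -11.3 dB is 22.5 dB over -33.8 dB; at 9:1 that becomes 2.5 dB over, giving -31.3 dB.
Stage 2: -31.3 dB is 9.2 dB over -40.5 dB; at 20:1 that becomes 0.46 dB over, giving -40.04 dB; +4 dB make-up → -36.04 dB.
Stage 3: overshoot 3.46 dB → 3.46/2 = 1.73 dB → -37.77 dB.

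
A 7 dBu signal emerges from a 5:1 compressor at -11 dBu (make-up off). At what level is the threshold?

-15.5 dBu

Input is 22.5 dB above T (since output overshoot × R = input overshoot: (-11 − T)·5 = 7 − T gives T = -15.5 dBu).
Check: -15.5 + (7 − (-15.5))/5 = -15.5 + 4.5 = -11 dBu. ✓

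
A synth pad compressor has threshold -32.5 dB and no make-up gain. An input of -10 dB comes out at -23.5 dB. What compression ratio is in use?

Input overshoot = -10 − (-32.5) = 22.5 dB; output overshoot = -23.5 − (-32.5) = 9 dB.
Ratio = 22.5 / 9 = 2.5.

2.5:1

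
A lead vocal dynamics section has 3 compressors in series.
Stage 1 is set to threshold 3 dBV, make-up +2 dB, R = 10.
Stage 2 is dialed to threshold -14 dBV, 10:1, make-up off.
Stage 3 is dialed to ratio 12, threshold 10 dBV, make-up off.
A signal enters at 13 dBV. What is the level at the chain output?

-12 dBV

Stage 1: 10 dB above 3 dBV, reduced 10:1 to 1 dB above → 4 dBV; +2 dB make-up → 6 dBV.
Stage 2: 6 dBV is 20 dB over -14 dBV; at 10:1 that becomes 2 dB over, giving -12 dBV.
Stage 3: -12 dBV is at or below the 10 dBV threshold — no compression; output -12 dBV.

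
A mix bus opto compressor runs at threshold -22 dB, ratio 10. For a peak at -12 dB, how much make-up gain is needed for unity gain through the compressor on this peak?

The peak compresses to -22 + 10/10 = -21 dB.
To reach -12 dB requires -12 − (-21) = 9 dB of make-up.

9 dB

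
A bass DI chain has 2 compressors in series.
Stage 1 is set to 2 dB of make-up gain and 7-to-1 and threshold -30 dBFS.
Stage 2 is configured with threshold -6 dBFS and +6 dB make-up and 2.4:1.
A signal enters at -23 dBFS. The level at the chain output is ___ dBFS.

Stage 1: 7 dB above -30 dBFS, reduced 7:1 to 1 dB above → -29 dBFS; +2 dB make-up → -27 dBFS.
Stage 2: -27 dBFS is at or below the -6 dBFS threshold — no compression; make-up brings it to -21 dBFS.

-21 dBFS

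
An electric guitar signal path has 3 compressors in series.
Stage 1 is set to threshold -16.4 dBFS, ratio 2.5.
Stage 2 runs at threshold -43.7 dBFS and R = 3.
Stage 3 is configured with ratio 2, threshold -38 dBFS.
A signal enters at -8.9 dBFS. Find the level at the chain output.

-35.8 dBFS

Stage 1: 7.5 dB above -16.4 dBFS, reduced 2.5:1 to 3 dB above → -13.4 dBFS.
Stage 2: -13.4 dBFS is 30.3 dB over -43.7 dBFS; at 3:1 that becomes 10.1 dB over, giving -33.6 dBFS.
Stage 3: -33.6 dBFS is 4.4 dB over -38 dBFS; at 2:1 that becomes 2.2 dB over, giving -35.8 dBFS.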